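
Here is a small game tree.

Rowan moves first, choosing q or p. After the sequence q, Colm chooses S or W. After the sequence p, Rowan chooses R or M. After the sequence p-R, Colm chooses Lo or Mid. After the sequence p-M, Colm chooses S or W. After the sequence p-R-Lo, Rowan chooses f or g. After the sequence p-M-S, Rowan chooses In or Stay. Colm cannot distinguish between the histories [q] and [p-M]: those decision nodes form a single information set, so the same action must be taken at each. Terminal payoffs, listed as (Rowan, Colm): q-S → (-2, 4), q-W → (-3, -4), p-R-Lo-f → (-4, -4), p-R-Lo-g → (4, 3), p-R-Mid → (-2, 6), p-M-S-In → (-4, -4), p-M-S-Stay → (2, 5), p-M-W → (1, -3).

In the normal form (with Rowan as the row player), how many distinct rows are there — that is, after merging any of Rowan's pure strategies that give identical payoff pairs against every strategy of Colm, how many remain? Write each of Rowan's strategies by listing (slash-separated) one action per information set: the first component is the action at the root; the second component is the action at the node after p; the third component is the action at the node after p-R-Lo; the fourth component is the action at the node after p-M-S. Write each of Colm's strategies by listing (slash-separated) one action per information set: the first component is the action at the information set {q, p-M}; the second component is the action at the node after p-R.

5

Rowan has 16 pure strategies: q/R/f/In, q/R/f/Stay, q/R/g/In, q/R/g/Stay, q/M/f/In, q/M/f/Stay, q/M/g/In, q/M/g/Stay, p/R/f/In, p/R/f/Stay, p/R/g/In, p/R/g/Stay, p/M/f/In, p/M/f/Stay, p/M/g/In, p/M/g/Stay. Columns: S/Lo, S/Mid, W/Lo, W/Mid.
{q/R/f/In, q/R/f/Stay, q/R/g/In, q/R/g/Stay, q/M/f/In, q/M/f/Stay, q/M/g/In, q/M/g/Stay} → row (-2,4) (-2,4) (-3,-4) (-3,-4)
{p/R/f/In, p/R/f/Stay} → row (-4,-4) (-2,6) (-4,-4) (-2,6)
{p/R/g/In, p/R/g/Stay} → row (4,3) (-2,6) (4,3) (-2,6)
{p/M/f/In, p/M/g/In} → row (-4,-4) (-4,-4) (1,-3) (1,-3)
{p/M/f/Stay, p/M/g/Stay} → row (2,5) (2,5) (1,-3) (1,-3)
That's 5 distinct rows out of 16 strategies.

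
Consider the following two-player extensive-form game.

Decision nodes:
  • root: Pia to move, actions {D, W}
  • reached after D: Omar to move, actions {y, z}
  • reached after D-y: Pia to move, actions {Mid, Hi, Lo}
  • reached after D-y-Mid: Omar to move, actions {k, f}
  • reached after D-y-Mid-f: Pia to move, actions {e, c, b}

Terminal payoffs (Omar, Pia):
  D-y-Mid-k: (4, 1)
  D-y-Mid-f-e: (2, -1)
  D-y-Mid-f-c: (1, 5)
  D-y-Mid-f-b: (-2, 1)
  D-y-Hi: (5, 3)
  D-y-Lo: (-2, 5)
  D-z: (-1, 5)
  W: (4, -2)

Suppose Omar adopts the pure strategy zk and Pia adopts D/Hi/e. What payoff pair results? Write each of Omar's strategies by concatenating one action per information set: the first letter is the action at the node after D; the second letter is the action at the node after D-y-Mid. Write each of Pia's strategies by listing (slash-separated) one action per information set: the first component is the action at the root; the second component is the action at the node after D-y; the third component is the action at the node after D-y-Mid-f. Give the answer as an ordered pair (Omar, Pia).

(-1, 5)

Trace the play path from the root:
  Pia plays D
  Omar plays z at [D]
→ terminal payoff (-1, 5).
(Omar's choice at the node after D-y-Mid is never reached on this path, so it doesn't affect the outcome.)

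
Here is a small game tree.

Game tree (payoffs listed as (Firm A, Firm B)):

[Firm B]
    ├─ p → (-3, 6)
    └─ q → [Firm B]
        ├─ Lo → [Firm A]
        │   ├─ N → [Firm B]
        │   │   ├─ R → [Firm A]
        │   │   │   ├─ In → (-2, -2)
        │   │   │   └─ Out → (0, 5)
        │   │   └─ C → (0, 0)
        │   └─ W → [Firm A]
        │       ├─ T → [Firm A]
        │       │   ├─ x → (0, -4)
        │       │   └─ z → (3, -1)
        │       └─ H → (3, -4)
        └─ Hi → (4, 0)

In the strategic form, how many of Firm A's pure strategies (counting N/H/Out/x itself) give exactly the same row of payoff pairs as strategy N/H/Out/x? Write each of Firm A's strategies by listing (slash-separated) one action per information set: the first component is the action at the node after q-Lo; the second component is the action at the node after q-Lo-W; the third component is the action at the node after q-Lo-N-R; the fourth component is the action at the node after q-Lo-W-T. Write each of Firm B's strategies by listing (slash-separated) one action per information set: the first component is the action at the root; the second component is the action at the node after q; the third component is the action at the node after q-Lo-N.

4

Row for N/H/Out/x (columns p/Lo/R, p/Lo/C, p/Hi/R, p/Hi/C, q/Lo/R, q/Lo/C, q/Hi/R, q/Hi/C): (-3,6) (-3,6) (-3,6) (-3,6) (0,5) (0,0) (4,0) (4,0).
Under N/H/Out/x, Firm A's choice at the node after q-Lo-W and at the node after q-Lo-W-T can never be reached regardless of what Firm B does, so varying those choices leaves every outcome unchanged.
Holding the reachable choices fixed and varying the unreachable ones freely already gives 2 × 2 = 4 equivalent strategies.
No other strategy reproduces this row, so those 4 are the full class: N/T/Out/x, N/T/Out/z, N/H/Out/x, N/H/Out/z.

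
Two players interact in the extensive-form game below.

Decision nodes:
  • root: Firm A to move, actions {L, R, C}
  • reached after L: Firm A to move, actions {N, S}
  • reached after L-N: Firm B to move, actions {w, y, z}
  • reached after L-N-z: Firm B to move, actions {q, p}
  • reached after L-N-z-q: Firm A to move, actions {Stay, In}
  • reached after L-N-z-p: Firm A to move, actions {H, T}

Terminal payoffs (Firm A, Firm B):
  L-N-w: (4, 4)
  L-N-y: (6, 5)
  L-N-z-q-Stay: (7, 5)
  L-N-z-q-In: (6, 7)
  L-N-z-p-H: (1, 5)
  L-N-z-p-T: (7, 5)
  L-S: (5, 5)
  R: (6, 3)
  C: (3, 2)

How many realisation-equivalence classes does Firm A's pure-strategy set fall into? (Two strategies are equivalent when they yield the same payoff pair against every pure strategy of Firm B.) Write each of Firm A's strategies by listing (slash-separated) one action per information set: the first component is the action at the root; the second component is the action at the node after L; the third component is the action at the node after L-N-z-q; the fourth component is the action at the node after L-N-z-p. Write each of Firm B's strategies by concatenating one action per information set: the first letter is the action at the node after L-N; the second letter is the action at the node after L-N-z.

Firm A has 24 pure strategies: L/N/Stay/H, L/N/Stay/T, L/N/In/H, L/N/In/T, L/S/Stay/H, L/S/Stay/T, L/S/In/H, L/S/In/T, R/N/Stay/H, R/N/Stay/T, R/N/In/H, R/N/In/T, R/S/Stay/H, R/S/Stay/T, R/S/In/H, R/S/In/T, C/N/Stay/H, C/N/Stay/T, C/N/In/H, C/N/In/T, C/S/Stay/H, C/S/Stay/T, C/S/In/H, C/S/In/T. Columns: wq, wp, yq, yp, zq, zp.
{L/N/Stay/H} → row (4,4) (4,4) (6,5) (6,5) (7,5) (1,5)
{L/N/Stay/T} → row (4,4) (4,4) (6,5) (6,5) (7,5) (7,5)
{L/N/In/H} → row (4,4) (4,4) (6,5) (6,5) (6,7) (1,5)
{L/N/In/T} → row (4,4) (4,4) (6,5) (6,5) (6,7) (7,5)
{L/S/Stay/H, L/S/Stay/T, L/S/In/H, L/S/In/T} → row (5,5) (5,5) (5,5) (5,5) (5,5) (5,5)
{R/N/Stay/H, R/N/Stay/T, R/N/In/H, R/N/In/T, R/S/Stay/H, R/S/Stay/T, R/S/In/H, R/S/In/T} → row (6,3) (6,3) (6,3) (6,3) (6,3) (6,3)
{C/N/Stay/H, C/N/Stay/T, C/N/In/H, C/N/In/T, C/S/Stay/H, C/S/Stay/T, C/S/In/H, C/S/In/T} → row (3,2) (3,2) (3,2) (3,2) (3,2) (3,2)
That's 7 distinct rows out of 24 strategies.

7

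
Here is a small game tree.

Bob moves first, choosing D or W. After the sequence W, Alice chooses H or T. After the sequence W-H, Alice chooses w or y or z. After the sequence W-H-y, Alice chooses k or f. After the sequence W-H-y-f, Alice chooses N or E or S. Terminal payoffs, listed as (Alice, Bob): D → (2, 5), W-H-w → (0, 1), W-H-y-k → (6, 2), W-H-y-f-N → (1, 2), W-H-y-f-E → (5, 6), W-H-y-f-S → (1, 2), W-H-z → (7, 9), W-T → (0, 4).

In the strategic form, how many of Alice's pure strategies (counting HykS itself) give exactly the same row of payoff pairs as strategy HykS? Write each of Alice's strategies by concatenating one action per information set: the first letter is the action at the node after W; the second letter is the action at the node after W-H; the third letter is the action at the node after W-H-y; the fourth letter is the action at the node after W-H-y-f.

3

Row for HykS (columns D, W): (2,5) (6,2).
Under HykS, Alice's choice at the node after W-H-y-f can never be reached regardless of what Bob does, so varying those choices leaves every outcome unchanged.
Holding the reachable choices fixed and varying the unreachable one freely already gives 3 equivalent strategies.
No other strategy reproduces this row, so those 3 are the full class: HykN, HykE, HykS.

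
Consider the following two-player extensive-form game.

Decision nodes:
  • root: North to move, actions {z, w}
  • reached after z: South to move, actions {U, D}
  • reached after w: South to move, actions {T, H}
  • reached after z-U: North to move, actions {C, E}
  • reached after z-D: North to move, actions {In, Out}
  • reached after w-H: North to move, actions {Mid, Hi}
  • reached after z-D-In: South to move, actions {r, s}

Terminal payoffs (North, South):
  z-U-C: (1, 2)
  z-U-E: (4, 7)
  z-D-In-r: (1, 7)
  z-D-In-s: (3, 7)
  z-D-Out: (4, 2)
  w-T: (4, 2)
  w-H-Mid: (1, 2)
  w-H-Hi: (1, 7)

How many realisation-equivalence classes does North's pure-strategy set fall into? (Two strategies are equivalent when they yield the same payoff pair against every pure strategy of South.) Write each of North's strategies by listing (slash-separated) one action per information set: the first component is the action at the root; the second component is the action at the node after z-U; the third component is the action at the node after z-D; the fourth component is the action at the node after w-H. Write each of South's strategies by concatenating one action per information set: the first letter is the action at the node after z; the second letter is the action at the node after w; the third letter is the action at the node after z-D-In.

6

North has 16 pure strategies: z/C/In/Mid, z/C/In/Hi, z/C/Out/Mid, z/C/Out/Hi, z/E/In/Mid, z/E/In/Hi, z/E/Out/Mid, z/E/Out/Hi, w/C/In/Mid, w/C/In/Hi, w/C/Out/Mid, w/C/Out/Hi, w/E/In/Mid, w/E/In/Hi, w/E/Out/Mid, w/E/Out/Hi. Columns: UTr, UTs, UHr, UHs, DTr, DTs, DHr, DHs.
{z/C/In/Mid, z/C/In/Hi} → row (1,2) (1,2) (1,2) (1,2) (1,7) (3,7) (1,7) (3,7)
{z/C/Out/Mid, z/C/Out/Hi} → row (1,2) (1,2) (1,2) (1,2) (4,2) (4,2) (4,2) (4,2)
{z/E/In/Mid, z/E/In/Hi} → row (4,7) (4,7) (4,7) (4,7) (1,7) (3,7) (1,7) (3,7)
{z/E/Out/Mid, z/E/Out/Hi} → row (4,7) (4,7) (4,7) (4,7) (4,2) (4,2) (4,2) (4,2)
{w/C/In/Mid, w/C/Out/Mid, w/E/In/Mid, w/E/Out/Mid} → row (4,2) (4,2) (1,2) (1,2) (4,2) (4,2) (1,2) (1,2)
{w/C/In/Hi, w/C/Out/Hi, w/E/In/Hi, w/E/Out/Hi} → row (4,2) (4,2) (1,7) (1,7) (4,2) (4,2) (1,7) (1,7)
That's 6 distinct rows out of 16 strategies.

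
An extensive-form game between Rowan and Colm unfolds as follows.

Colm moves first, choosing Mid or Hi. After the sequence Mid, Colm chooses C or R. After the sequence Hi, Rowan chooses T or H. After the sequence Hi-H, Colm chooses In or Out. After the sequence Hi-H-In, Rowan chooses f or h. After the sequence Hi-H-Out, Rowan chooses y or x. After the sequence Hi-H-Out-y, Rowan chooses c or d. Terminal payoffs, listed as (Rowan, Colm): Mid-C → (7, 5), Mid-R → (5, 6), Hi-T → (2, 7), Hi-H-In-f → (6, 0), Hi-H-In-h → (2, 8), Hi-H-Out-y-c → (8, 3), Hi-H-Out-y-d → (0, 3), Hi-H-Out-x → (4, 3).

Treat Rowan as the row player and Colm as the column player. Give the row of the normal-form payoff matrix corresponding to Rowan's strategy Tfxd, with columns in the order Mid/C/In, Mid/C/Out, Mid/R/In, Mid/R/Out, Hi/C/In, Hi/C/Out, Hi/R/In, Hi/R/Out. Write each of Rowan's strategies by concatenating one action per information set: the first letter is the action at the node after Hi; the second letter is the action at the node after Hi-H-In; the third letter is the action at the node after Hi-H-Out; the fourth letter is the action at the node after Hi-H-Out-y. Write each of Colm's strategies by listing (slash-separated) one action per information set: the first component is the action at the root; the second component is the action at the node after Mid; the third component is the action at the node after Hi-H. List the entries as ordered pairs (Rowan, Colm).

(7,5) (7,5) (5,6) (5,6) (2,7) (2,7) (2,7) (2,7)

vs Mid/C/In: Colm plays Mid → Colm plays C at [Mid] → (7, 5)
vs Mid/C/Out: Colm plays Mid → Colm plays C at [Mid] → (7, 5)
vs Mid/R/In: Colm plays Mid → Colm plays R at [Mid] → (5, 6)
vs Mid/R/Out: Colm plays Mid → Colm plays R at [Mid] → (5, 6)
vs Hi/C/In: Colm plays Hi → Rowan plays T at [Hi] → (2, 7)
vs Hi/C/Out: Colm plays Hi → Rowan plays T at [Hi] → (2, 7)
vs Hi/R/In: Colm plays Hi → Rowan plays T at [Hi] → (2, 7)
vs Hi/R/Out: Colm plays Hi → Rowan plays T at [Hi] → (2, 7)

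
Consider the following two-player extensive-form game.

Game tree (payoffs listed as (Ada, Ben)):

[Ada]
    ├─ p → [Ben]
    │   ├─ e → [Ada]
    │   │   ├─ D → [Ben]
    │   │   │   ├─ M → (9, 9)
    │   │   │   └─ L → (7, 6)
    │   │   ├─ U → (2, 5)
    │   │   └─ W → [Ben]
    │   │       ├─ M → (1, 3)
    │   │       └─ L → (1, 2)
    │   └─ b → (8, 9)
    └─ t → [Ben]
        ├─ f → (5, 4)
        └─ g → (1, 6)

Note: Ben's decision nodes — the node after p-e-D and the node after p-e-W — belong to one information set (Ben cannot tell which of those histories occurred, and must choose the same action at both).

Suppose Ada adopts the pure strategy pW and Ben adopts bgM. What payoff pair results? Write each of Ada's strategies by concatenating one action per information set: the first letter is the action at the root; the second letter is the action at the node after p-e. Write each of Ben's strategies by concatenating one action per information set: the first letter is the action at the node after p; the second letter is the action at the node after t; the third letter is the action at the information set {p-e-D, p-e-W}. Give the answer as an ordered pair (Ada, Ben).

(8, 9)

Trace the play path from the root:
  Ada plays p
  Ben plays b at [p]
→ terminal payoff (8, 9).
(Ada's choice at the node after p-e is never reached on this path, so it doesn't affect the outcome.)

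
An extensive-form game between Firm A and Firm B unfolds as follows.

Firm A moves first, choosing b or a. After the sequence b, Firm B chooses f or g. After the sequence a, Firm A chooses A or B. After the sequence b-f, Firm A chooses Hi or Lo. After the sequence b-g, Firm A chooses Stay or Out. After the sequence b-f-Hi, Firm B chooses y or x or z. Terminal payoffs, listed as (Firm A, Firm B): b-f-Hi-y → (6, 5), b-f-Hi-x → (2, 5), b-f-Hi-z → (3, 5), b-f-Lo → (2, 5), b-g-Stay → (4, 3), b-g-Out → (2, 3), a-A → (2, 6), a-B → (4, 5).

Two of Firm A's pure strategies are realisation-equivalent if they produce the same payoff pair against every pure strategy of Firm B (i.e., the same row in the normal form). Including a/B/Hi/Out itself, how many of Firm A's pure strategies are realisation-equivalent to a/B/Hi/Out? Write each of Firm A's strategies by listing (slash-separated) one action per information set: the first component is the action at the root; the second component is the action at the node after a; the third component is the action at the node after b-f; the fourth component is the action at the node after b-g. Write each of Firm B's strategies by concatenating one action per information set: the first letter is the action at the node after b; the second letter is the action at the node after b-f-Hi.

Row for a/B/Hi/Out (columns fy, fx, fz, gy, gx, gz): (4,5) (4,5) (4,5) (4,5) (4,5) (4,5).
Under a/B/Hi/Out, Firm A's choice at the node after b-f and at the node after b-g can never be reached regardless of what Firm B does, so varying those choices leaves every outcome unchanged.
Holding the reachable choices fixed and varying the unreachable ones freely already gives 2 × 2 = 4 equivalent strategies.
No other strategy reproduces this row, so those 4 are the full class: a/B/Hi/Stay, a/B/Hi/Out, a/B/Lo/Stay, a/B/Lo/Out.

4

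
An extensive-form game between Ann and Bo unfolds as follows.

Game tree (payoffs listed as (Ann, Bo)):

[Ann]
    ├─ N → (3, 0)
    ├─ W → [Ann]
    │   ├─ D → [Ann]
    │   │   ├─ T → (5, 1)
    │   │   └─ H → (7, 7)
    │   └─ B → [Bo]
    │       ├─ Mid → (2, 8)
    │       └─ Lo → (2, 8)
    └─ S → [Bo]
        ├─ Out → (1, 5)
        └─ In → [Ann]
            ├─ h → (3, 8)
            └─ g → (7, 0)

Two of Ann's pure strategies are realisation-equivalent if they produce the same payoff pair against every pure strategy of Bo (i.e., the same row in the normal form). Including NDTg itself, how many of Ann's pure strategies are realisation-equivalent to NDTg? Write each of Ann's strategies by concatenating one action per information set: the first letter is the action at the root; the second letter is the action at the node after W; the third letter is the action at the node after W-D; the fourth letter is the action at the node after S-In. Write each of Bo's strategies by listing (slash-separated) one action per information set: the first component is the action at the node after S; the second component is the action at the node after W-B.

Row for NDTg (columns Out/Mid, Out/Lo, In/Mid, In/Lo): (3,0) (3,0) (3,0) (3,0).
Under NDTg, Ann's choice at the node after W and at the node after W-D and at the node after S-In can never be reached regardless of what Bo does, so varying those choices leaves every outcome unchanged.
Holding the reachable choices fixed and varying the unreachable ones freely already gives 2 × 2 × 2 = 8 equivalent strategies.
No other strategy reproduces this row, so those 8 are the full class: NDTh, NDTg, NDHh, NDHg, NBTh, NBTg, NBHh, NBHg.

8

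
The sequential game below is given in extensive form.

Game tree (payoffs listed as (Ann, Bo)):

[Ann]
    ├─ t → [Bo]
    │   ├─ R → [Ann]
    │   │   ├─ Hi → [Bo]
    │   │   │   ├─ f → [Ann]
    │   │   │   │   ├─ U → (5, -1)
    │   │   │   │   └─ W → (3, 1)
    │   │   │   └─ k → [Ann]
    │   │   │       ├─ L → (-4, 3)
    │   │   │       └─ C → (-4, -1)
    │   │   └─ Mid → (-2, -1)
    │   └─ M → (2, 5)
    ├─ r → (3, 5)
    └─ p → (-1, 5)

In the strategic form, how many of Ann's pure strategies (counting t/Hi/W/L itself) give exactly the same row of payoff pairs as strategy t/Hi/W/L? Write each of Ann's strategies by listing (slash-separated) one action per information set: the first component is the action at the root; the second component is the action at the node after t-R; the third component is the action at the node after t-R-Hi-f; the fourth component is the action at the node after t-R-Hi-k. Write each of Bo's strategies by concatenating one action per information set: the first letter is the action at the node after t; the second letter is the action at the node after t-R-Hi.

Row for t/Hi/W/L (columns Rf, Rk, Mf, Mk): (3,1) (-4,3) (2,5) (2,5).
Every one of Ann's information sets is on the play path for some reply by Bo when Ann follows t/Hi/W/L.
Changing the action at any of them therefore changes at least one column, so only t/Hi/W/L itself gives this row.

1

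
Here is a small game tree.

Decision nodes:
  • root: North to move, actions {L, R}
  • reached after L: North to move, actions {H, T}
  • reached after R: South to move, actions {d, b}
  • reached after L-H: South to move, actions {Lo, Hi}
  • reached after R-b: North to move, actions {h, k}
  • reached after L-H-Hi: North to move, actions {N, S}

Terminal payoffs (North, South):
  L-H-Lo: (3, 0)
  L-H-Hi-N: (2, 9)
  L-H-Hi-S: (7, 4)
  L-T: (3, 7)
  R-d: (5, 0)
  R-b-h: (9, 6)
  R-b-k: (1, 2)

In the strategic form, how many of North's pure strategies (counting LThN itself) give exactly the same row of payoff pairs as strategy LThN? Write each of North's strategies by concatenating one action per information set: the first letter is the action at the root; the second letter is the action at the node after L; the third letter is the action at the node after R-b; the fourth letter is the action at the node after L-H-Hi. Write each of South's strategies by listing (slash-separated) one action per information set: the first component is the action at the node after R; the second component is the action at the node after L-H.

4

Row for LThN (columns d/Lo, d/Hi, b/Lo, b/Hi): (3,7) (3,7) (3,7) (3,7).
Under LThN, North's choice at the node after R-b and at the node after L-H-Hi can never be reached regardless of what South does, so varying those choices leaves every outcome unchanged.
Holding the reachable choices fixed and varying the unreachable ones freely already gives 2 × 2 = 4 equivalent strategies.
No other strategy reproduces this row, so those 4 are the full class: LThN, LThS, LTkN, LTkS.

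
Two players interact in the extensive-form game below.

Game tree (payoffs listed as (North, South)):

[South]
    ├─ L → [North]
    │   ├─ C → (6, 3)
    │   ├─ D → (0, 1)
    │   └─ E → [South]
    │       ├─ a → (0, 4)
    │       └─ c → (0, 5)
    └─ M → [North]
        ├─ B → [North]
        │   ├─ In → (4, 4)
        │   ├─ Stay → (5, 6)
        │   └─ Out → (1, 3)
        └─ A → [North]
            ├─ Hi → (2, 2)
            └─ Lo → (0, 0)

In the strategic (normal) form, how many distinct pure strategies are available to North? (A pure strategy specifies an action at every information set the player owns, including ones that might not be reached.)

36

North owns the node after L with actions {C, D, E} — three choices.
North owns the node after M with actions {B, A} — two choices.
North owns the node after M-B with actions {In, Stay, Out} — three choices.
North owns the node after M-A with actions {Hi, Lo} — two choices.
A pure strategy fixes one action at each information set independently, so the count is the product 3 × 2 × 3 × 2 = 36.
(For reference, South has 4 pure strategies, giving a 36×4 normal-form matrix.)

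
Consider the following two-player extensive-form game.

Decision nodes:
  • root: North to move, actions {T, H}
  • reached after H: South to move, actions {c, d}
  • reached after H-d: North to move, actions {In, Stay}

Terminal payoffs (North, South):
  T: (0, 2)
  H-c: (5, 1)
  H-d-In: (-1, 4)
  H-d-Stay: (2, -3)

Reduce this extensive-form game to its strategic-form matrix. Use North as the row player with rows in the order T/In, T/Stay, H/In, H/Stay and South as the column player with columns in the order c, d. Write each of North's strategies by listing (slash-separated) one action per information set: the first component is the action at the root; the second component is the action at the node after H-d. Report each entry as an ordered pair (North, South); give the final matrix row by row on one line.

T/In: (0,2) (0,2) | T/Stay: (0,2) (0,2) | H/In: (5,1) (-1,4) | H/Stay: (5,1) (2,-3)

              c        d
  T/In    (0,2)    (0,2)
T/Stay    (0,2)    (0,2)
  H/In    (5,1)   (-1,4)
H/Stay    (5,1)   (2,-3)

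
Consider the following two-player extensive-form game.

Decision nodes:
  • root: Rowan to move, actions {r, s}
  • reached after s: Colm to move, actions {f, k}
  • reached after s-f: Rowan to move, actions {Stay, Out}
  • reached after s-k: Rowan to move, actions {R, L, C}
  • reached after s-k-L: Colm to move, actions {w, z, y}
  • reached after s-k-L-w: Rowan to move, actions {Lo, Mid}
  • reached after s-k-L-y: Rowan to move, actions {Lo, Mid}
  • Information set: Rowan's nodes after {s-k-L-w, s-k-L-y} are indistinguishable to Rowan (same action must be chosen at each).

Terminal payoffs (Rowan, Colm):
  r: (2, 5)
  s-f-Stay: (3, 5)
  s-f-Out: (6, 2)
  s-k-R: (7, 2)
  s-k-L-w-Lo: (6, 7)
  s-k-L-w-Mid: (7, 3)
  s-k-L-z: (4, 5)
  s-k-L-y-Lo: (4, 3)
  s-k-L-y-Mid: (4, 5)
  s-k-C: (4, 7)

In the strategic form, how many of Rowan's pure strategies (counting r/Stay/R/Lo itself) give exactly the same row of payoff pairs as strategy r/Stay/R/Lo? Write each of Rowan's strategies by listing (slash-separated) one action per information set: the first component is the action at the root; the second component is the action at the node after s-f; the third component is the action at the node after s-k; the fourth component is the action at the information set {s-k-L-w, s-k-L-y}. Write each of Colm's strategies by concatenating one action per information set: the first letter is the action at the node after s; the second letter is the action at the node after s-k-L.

Row for r/Stay/R/Lo (columns fw, fz, fy, kw, kz, ky): (2,5) (2,5) (2,5) (2,5) (2,5) (2,5).
Under r/Stay/R/Lo, Rowan's choice at the node after s-f and at the node after s-k and at the information set {s-k-L-w, s-k-L-y} can never be reached regardless of what Colm does, so varying those choices leaves every outcome unchanged.
Holding the reachable choices fixed and varying the unreachable ones freely already gives 2 × 3 × 2 = 12 equivalent strategies.
No other strategy reproduces this row, so those 12 are the full class: r/Stay/R/Lo, r/Stay/R/Mid, r/Stay/L/Lo, r/Stay/L/Mid, r/Stay/C/Lo, r/Stay/C/Mid, r/Out/R/Lo, r/Out/R/Mid, r/Out/L/Lo, r/Out/L/Mid, r/Out/C/Lo, r/Out/C/Mid.

12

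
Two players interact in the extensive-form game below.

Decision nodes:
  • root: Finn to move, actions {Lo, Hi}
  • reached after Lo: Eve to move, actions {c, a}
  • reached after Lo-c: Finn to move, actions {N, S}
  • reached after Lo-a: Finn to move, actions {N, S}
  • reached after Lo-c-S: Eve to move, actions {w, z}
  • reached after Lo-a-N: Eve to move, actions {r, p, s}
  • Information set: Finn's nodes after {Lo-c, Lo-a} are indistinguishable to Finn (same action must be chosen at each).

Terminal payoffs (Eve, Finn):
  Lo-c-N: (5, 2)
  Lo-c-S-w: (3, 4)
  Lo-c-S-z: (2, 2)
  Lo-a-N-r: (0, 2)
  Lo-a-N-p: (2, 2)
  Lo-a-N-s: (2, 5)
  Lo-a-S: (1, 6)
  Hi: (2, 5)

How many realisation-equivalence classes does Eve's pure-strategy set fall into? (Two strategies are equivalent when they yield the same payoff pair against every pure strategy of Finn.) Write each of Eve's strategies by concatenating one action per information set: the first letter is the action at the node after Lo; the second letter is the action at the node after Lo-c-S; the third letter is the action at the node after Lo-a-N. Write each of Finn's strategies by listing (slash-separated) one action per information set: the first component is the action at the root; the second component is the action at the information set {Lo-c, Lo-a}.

5

Eve has 12 pure strategies: cwr, cwp, cws, czr, czp, czs, awr, awp, aws, azr, azp, azs. Columns: Lo/N, Lo/S, Hi/N, Hi/S.
{cwr, cwp, cws} → row (5,2) (3,4) (2,5) (2,5)
{czr, czp, czs} → row (5,2) (2,2) (2,5) (2,5)
{awr, azr} → row (0,2) (1,6) (2,5) (2,5)
{awp, azp} → row (2,2) (1,6) (2,5) (2,5)
{aws, azs} → row (2,5) (1,6) (2,5) (2,5)
That's 5 distinct rows out of 12 strategies.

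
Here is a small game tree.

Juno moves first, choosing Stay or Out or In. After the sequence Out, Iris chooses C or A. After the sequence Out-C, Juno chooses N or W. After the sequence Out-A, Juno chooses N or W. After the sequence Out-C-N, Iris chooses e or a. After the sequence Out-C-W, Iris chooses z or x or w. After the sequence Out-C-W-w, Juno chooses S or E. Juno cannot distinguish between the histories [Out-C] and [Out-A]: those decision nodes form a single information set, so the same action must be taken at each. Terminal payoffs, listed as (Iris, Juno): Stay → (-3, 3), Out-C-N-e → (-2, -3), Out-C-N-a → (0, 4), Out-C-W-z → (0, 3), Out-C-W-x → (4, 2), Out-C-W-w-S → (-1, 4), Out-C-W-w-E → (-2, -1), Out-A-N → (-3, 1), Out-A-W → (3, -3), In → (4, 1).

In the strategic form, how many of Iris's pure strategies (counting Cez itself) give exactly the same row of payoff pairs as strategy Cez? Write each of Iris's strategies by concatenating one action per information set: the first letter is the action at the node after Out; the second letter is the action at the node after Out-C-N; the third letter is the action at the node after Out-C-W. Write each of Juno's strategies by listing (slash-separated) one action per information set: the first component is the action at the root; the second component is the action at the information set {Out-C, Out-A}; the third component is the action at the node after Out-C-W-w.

1

Row for Cez (columns Stay/N/S, Stay/N/E, Stay/W/S, Stay/W/E, Out/N/S, Out/N/E, Out/W/S, Out/W/E, In/N/S, In/N/E, In/W/S, In/W/E): (-3,3) (-3,3) (-3,3) (-3,3) (-2,-3) (-2,-3) (0,3) (0,3) (4,1) (4,1) (4,1) (4,1).
Every one of Iris's information sets is on the play path for some reply by Juno when Iris follows Cez.
Changing the action at any of them therefore changes at least one column, so only Cez itself gives this row.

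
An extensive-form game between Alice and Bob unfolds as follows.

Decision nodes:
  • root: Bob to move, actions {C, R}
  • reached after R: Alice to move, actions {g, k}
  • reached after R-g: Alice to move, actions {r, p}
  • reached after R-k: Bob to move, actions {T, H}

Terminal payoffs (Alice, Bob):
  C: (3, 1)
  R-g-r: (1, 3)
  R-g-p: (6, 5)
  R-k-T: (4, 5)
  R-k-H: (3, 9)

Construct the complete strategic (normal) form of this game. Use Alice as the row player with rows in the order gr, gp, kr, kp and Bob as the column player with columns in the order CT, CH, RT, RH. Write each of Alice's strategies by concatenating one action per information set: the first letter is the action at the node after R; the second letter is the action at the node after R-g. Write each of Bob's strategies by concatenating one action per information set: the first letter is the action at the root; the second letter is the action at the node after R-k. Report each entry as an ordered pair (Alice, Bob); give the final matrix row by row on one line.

gr: (3,1) (3,1) (1,3) (1,3) | gp: (3,1) (3,1) (6,5) (6,5) | kr: (3,1) (3,1) (4,5) (3,9) | kp: (3,1) (3,1) (4,5) (3,9)

Row gr: CT→(3,1), CH→(3,1), RT→(1,3), RH→(1,3)
Row gp: CT→(3,1), CH→(3,1), RT→(6,5), RH→(6,5)
Row kr: CT→(3,1), CH→(3,1), RT→(4,5), RH→(3,9)
Row kp: CT→(3,1), CH→(3,1), RT→(4,5), RH→(3,9)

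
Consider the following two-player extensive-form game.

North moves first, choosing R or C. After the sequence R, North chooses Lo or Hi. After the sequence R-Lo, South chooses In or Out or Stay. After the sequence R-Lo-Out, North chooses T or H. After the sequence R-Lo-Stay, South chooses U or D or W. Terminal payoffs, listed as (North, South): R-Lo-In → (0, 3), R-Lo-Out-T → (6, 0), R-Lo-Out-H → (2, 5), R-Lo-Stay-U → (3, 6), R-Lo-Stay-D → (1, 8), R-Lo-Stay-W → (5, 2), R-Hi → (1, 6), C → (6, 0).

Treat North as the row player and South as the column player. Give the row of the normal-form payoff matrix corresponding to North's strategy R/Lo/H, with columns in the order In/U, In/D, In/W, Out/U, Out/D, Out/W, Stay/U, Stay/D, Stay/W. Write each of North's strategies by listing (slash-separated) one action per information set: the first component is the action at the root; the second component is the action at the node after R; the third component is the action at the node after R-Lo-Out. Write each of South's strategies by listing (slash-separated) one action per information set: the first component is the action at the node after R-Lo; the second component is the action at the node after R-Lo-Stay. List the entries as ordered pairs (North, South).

vs In/U: North plays R → North plays Lo at [R] → South plays In at [R-Lo] → (0, 3)
vs In/D: North plays R → North plays Lo at [R] → South plays In at [R-Lo] → (0, 3)
vs In/W: North plays R → North plays Lo at [R] → South plays In at [R-Lo] → (0, 3)
vs Out/U: North plays R → North plays Lo at [R] → South plays Out at [R-Lo] → North plays H at [R-Lo-Out] → (2, 5)
vs Out/D: North plays R → North plays Lo at [R] → South plays Out at [R-Lo] → North plays H at [R-Lo-Out] → (2, 5)
vs Out/W: North plays R → North plays Lo at [R] → South plays Out at [R-Lo] → North plays H at [R-Lo-Out] → (2, 5)
vs Stay/U: North plays R → North plays Lo at [R] → South plays Stay at [R-Lo] → South plays U at [R-Lo-Stay] → (3, 6)
vs Stay/D: North plays R → North plays Lo at [R] → South plays Stay at [R-Lo] → South plays D at [R-Lo-Stay] → (1, 8)
vs Stay/W: North plays R → North plays Lo at [R] → South plays Stay at [R-Lo] → South plays W at [R-Lo-Stay] → (5, 2)

(0,3) (0,3) (0,3) (2,5) (2,5) (2,5) (3,6) (1,8) (5,2)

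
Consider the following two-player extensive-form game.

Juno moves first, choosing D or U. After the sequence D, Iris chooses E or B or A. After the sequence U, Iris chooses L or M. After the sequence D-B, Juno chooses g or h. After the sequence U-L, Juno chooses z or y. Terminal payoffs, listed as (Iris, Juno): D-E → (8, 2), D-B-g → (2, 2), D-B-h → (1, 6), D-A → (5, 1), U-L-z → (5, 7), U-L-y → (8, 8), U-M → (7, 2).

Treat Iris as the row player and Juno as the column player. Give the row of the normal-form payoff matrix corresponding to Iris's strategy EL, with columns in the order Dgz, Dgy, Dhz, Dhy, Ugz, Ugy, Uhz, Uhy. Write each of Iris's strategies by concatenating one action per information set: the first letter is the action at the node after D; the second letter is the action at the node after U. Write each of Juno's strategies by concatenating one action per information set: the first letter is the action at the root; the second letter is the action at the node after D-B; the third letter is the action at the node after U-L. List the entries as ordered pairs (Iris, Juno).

(8,2) (8,2) (8,2) (8,2) (5,7) (8,8) (5,7) (8,8)

vs Dgz: Juno plays D → Iris plays E at [D] → (8, 2)
vs Dgy: Juno plays D → Iris plays E at [D] → (8, 2)
vs Dhz: Juno plays D → Iris plays E at [D] → (8, 2)
vs Dhy: Juno plays D → Iris plays E at [D] → (8, 2)
vs Ugz: Juno plays U → Iris plays L at [U] → Juno plays z at [U-L] → (5, 7)
vs Ugy: Juno plays U → Iris plays L at [U] → Juno plays y at [U-L] → (8, 8)
vs Uhz: Juno plays U → Iris plays L at [U] → Juno plays z at [U-L] → (5, 7)
vs Uhy: Juno plays U → Iris plays L at [U] → Juno plays y at [U-L] → (8, 8)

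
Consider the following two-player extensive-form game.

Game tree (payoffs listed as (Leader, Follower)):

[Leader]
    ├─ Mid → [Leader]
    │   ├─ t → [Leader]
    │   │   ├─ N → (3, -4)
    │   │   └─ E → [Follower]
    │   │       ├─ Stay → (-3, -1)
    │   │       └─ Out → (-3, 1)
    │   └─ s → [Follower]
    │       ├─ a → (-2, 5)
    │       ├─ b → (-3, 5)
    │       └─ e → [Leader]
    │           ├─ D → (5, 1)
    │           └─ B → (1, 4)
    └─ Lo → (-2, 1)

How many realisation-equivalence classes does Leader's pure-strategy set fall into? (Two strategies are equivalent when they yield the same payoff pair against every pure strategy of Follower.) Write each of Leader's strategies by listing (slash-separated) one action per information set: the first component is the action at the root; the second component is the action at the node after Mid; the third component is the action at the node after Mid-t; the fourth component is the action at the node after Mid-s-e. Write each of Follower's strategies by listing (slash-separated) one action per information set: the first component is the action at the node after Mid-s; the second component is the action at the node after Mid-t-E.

Leader has 16 pure strategies: Mid/t/N/D, Mid/t/N/B, Mid/t/E/D, Mid/t/E/B, Mid/s/N/D, Mid/s/N/B, Mid/s/E/D, Mid/s/E/B, Lo/t/N/D, Lo/t/N/B, Lo/t/E/D, Lo/t/E/B, Lo/s/N/D, Lo/s/N/B, Lo/s/E/D, Lo/s/E/B. Columns: a/Stay, a/Out, b/Stay, b/Out, e/Stay, e/Out.
{Mid/t/N/D, Mid/t/N/B} → row (3,-4) (3,-4) (3,-4) (3,-4) (3,-4) (3,-4)
{Mid/t/E/D, Mid/t/E/B} → row (-3,-1) (-3,1) (-3,-1) (-3,1) (-3,-1) (-3,1)
{Mid/s/N/D, Mid/s/E/D} → row (-2,5) (-2,5) (-3,5) (-3,5) (5,1) (5,1)
{Mid/s/N/B, Mid/s/E/B} → row (-2,5) (-2,5) (-3,5) (-3,5) (1,4) (1,4)
{Lo/t/N/D, Lo/t/N/B, Lo/t/E/D, Lo/t/E/B, Lo/s/N/D, Lo/s/N/B, Lo/s/E/D, Lo/s/E/B} → row (-2,1) (-2,1) (-2,1) (-2,1) (-2,1) (-2,1)
That's 5 distinct rows out of 16 strategies.

5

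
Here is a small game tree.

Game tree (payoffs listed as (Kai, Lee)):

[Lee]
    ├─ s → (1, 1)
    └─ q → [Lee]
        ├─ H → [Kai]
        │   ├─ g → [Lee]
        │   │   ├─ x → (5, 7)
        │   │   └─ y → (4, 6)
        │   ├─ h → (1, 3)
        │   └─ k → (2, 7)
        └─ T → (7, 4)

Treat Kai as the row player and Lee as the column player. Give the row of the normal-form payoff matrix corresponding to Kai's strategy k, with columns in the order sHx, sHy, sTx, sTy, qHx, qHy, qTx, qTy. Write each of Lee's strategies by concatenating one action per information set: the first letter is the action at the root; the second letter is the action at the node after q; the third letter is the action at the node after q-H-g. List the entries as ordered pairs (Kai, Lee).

vs sHx: Lee plays s → (1, 1)
vs sHy: Lee plays s → (1, 1)
vs sTx: Lee plays s → (1, 1)
vs sTy: Lee plays s → (1, 1)
vs qHx: Lee plays q → Lee plays H at [q] → Kai plays k at [q-H] → (2, 7)
vs qHy: Lee plays q → Lee plays H at [q] → Kai plays k at [q-H] → (2, 7)
vs qTx: Lee plays q → Lee plays T at [q] → (7, 4)
vs qTy: Lee plays q → Lee plays T at [q] → (7, 4)

(1,1) (1,1) (1,1) (1,1) (2,7) (2,7) (7,4) (7,4)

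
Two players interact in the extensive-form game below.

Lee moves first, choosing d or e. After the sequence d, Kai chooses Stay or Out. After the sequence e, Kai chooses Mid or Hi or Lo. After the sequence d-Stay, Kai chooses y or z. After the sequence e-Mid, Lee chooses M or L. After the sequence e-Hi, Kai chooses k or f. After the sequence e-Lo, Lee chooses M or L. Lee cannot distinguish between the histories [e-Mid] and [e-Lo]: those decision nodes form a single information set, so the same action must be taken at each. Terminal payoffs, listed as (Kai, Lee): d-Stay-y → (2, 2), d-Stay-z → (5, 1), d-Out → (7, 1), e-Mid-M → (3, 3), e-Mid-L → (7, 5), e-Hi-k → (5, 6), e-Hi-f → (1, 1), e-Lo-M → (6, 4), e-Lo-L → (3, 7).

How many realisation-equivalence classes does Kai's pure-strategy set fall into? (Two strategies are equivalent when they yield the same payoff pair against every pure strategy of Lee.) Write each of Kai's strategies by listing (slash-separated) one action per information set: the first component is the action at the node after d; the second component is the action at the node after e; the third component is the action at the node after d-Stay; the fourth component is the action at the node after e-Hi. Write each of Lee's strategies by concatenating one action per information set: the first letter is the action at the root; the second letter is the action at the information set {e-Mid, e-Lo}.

12

Kai has 24 pure strategies: Stay/Mid/y/k, Stay/Mid/y/f, Stay/Mid/z/k, Stay/Mid/z/f, Stay/Hi/y/k, Stay/Hi/y/f, Stay/Hi/z/k, Stay/Hi/z/f, Stay/Lo/y/k, Stay/Lo/y/f, Stay/Lo/z/k, Stay/Lo/z/f, Out/Mid/y/k, Out/Mid/y/f, Out/Mid/z/k, Out/Mid/z/f, Out/Hi/y/k, Out/Hi/y/f, Out/Hi/z/k, Out/Hi/z/f, Out/Lo/y/k, Out/Lo/y/f, Out/Lo/z/k, Out/Lo/z/f. Columns: dM, dL, eM, eL.
{Stay/Mid/y/k, Stay/Mid/y/f} → row (2,2) (2,2) (3,3) (7,5)
{Stay/Mid/z/k, Stay/Mid/z/f} → row (5,1) (5,1) (3,3) (7,5)
{Stay/Hi/y/k} → row (2,2) (2,2) (5,6) (5,6)
{Stay/Hi/y/f} → row (2,2) (2,2) (1,1) (1,1)
{Stay/Hi/z/k} → row (5,1) (5,1) (5,6) (5,6)
{Stay/Hi/z/f} → row (5,1) (5,1) (1,1) (1,1)
{Stay/Lo/y/k, Stay/Lo/y/f} → row (2,2) (2,2) (6,4) (3,7)
{Stay/Lo/z/k, Stay/Lo/z/f} → row (5,1) (5,1) (6,4) (3,7)
{Out/Mid/y/k, Out/Mid/y/f, Out/Mid/z/k, Out/Mid/z/f} → row (7,1) (7,1) (3,3) (7,5)
{Out/Hi/y/k, Out/Hi/z/k} → row (7,1) (7,1) (5,6) (5,6)
{Out/Hi/y/f, Out/Hi/z/f} → row (7,1) (7,1) (1,1) (1,1)
{Out/Lo/y/k, Out/Lo/y/f, Out/Lo/z/k, Out/Lo/z/f} → row (7,1) (7,1) (6,4) (3,7)
That's 12 distinct rows out of 24 strategies.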